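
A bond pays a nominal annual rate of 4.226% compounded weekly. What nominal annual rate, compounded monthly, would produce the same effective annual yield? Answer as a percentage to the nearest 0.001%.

4.232%

EAR = (1 + 0.04226/52)^52 − 1 = 0.043148.
Solve (1 + r/12)^12 = 1.043148: r/12 = 1.043148^(1/12) − 1 = 0.003526, so r = 0.042317 = 4.232%.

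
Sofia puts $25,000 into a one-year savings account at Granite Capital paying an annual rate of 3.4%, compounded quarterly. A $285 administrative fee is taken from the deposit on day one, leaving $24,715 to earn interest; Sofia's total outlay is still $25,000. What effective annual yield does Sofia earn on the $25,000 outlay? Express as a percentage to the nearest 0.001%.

Value after one year: 24,715 × (1 + 0.034/4)^4 = 24,715 × 1.034436 = $25,566.08.
Effective yield on the $25,000 outlay: 25,566.08 / 25,000 − 1 = 0.022643 = 2.264%.

2.264%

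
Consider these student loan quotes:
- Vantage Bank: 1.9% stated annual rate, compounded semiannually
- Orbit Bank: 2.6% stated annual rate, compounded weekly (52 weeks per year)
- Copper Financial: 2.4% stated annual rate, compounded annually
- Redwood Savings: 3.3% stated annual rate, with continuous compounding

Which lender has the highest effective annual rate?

Redwood Savings

Vantage Bank: (1 + 0.019/2)^2 − 1 = 1.909%
Orbit Bank: (1 + 0.026/52)^52 − 1 = 2.633%
Copper Financial: compounded annually, EAR = 2.400%
Redwood Savings: e^0.033 − 1 = 3.355%
The highest effective annual rate is Redwood Savings at 3.355%.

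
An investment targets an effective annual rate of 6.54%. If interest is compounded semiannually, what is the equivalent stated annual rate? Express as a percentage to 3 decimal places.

6.436%

(1 + r/2)^2 − 1 = 0.0654, so 1 + r/2 = 1.0654^(1/2).
r/2 = 0.032182, so r = 0.064364 = 6.436%.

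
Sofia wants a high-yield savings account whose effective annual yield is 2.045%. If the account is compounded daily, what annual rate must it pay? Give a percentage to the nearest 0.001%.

2.024%

(1 + r/365)^365 − 1 = 0.02045, so 1 + r/365 = 1.02045^(1/365).
r/365 = 0.000055, so r = 0.020244 = 2.024%.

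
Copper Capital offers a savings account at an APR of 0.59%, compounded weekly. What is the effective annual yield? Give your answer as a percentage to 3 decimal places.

EAR = (1 + 0.0059/52)^52 − 1.
= (1 + 0.000113)^52 − 1 = 1.005917 − 1 = 0.592%.

0.592%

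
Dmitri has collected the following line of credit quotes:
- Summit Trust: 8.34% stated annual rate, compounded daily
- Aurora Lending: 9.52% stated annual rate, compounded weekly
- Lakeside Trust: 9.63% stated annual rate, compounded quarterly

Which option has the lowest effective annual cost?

Summit Trust: (1 + 0.0834/365)^365 − 1 = 8.697%
Aurora Lending: (1 + 0.0952/52)^52 − 1 = 9.978%
Lakeside Trust: (1 + 0.0963/4)^4 − 1 = 9.983%
The lowest effective annual rate is Summit Trust at 8.697%.

Summit Trust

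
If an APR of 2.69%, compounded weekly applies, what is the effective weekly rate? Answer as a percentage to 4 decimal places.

0.0517%

With a nominal annual rate compounded weekly, the periodic rate is the nominal rate divided by 52.
i = 0.0269 / 52 = 0.0005173 = 0.0517%.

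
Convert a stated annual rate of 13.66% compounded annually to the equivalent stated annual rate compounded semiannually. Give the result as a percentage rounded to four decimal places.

13.2229%

Compounded annually, EAR = nominal = 0.136600.
Solve (1 + r/2)^2 = 1.136600: r/2 = 1.136600^(1/2) − 1 = 0.066114, so r = 0.132229 = 13.2229%.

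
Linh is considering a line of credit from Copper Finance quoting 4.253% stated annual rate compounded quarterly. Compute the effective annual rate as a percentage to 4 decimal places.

4.3213%

EAR = (1 + 0.04253/4)^4 − 1.
= (1 + 0.010632)^4 − 1 = 1.043213 − 1 = 4.3213%.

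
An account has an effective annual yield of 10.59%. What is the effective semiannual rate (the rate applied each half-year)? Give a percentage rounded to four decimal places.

The per-half-year rate i satisfies (1 + i)^2 = 1 + 0.1059.
i = 1.1059^(1/2) − 1 = 0.0516178 = 5.1618%.

5.1618%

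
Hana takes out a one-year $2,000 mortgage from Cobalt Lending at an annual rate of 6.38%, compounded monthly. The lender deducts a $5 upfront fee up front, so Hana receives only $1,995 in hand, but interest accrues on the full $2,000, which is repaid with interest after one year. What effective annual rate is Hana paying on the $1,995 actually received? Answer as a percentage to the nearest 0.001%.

Amount owed after one year: 2,000 × (1 + 0.0638/12)^12 = 2,000 × 1.065699 = $2,131.40.
Effective rate on net proceeds: 2,131.40 / 1,995 − 1 = 0.068370 = 6.837%.

6.837%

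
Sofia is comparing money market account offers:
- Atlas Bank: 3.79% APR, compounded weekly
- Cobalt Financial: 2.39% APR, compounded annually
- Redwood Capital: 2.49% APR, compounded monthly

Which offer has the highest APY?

Atlas Bank: (1 + 0.0379/52)^52 − 1 = 3.861%
Cobalt Financial: compounded annually, EAR = 2.390%
Redwood Capital: (1 + 0.0249/12)^12 − 1 = 2.519%
The highest effective annual rate is Atlas Bank at 3.861%.

Atlas Bank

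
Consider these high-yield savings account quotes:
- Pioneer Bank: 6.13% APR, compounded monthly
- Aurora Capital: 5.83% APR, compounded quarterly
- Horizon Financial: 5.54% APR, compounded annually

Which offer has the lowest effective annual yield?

Horizon Financial

Pioneer Bank: (1 + 0.0613/12)^12 − 1 = 6.305%
Aurora Capital: (1 + 0.0583/4)^4 − 1 = 5.959%
Horizon Financial: compounded annually, EAR = 5.540%
The lowest effective annual rate is Horizon Financial at 5.540%.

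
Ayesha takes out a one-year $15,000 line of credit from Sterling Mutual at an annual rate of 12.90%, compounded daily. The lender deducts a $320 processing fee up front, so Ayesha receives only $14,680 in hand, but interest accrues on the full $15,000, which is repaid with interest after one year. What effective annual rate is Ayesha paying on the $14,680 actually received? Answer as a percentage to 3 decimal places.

Amount owed after one year: 15,000 × (1 + 0.1290/365)^365 = 15,000 × 1.137664 = $17,064.96.
Effective rate on net proceeds: 17,064.96 / 14,680 − 1 = 0.162463 = 16.246%.

16.246%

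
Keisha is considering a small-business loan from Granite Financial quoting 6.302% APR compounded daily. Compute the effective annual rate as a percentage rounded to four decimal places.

EAR = (1 + 0.06302/365)^365 − 1.
= 1.065042 − 1 = 6.5042%.

6.5042%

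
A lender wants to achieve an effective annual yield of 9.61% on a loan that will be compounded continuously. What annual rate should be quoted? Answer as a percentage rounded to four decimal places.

Continuous: nominal r satisfies e^r − 1 = 0.0961.
r = ln(1 + 0.0961) = ln(1.0961) = 0.091758 = 9.1758%.

9.1758%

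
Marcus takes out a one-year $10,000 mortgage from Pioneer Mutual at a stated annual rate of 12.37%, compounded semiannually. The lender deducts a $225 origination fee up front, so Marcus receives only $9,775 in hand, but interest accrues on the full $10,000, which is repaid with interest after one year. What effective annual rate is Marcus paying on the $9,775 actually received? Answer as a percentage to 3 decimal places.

Amount owed after one year: 10,000 × (1 + 0.1237/2)^2 = 10,000 × 1.127525 = $11,275.25.
Effective rate on net proceeds: 11,275.25 / 9,775 − 1 = 0.153479 = 15.348%.

15.348%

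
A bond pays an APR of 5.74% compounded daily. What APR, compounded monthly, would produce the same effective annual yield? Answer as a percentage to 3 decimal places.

EAR = (1 + 0.0574/365)^365 − 1 = 0.059075.
Solve (1 + r/12)^12 = 1.059075: r/12 = 1.059075^(1/12) − 1 = 0.004794, so r = 0.057533 = 5.753%.

5.753%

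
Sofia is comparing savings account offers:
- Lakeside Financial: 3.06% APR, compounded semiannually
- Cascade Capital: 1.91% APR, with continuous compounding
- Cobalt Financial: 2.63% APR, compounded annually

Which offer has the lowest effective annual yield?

Cascade Capital

Lakeside Financial: (1 + 0.0306/2)^2 − 1 = 3.083%
Cascade Capital: e^0.0191 − 1 = 1.928%
Cobalt Financial: compounded annually, EAR = 2.630%
The lowest effective annual rate is Cascade Capital at 1.928%.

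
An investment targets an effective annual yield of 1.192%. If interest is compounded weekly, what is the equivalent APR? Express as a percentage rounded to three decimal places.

1.185%

(1 + r/52)^52 − 1 = 0.01192, so 1 + r/52 = 1.01192^(1/52).
r/52 = 0.000228, so r = 0.011851 = 1.185%.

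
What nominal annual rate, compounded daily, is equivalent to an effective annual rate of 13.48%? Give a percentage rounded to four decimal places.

12.6478%

(1 + r/365)^365 − 1 = 0.1348, so 1 + r/365 = 1.1348^(1/365).
r/365 = 0.000347, so r = 0.126478 = 12.6478%.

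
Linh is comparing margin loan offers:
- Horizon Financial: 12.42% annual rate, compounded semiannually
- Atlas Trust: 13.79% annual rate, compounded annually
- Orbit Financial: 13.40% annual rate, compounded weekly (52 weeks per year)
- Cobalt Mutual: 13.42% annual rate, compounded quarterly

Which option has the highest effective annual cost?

Orbit Financial

Horizon Financial: (1 + 0.1242/2)^2 − 1 = 12.806%
Atlas Trust: compounded annually, EAR = 13.790%
Orbit Financial: (1 + 0.1340/52)^52 − 1 = 14.320%
Cobalt Mutual: (1 + 0.1342/4)^4 − 1 = 14.111%
The highest effective annual rate is Orbit Financial at 14.320%.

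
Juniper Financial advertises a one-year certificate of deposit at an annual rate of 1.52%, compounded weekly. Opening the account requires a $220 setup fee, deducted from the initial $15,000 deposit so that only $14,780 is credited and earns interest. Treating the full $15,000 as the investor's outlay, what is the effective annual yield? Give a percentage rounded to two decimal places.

0.04%

Value after one year: 14,780 × (1 + 0.0152/52)^52 = 14,780 × 1.015314 = $15,006.34.
Effective yield on the $15,000 outlay: 15,006.34 / 15,000 − 1 = 0.000423 = 0.04%.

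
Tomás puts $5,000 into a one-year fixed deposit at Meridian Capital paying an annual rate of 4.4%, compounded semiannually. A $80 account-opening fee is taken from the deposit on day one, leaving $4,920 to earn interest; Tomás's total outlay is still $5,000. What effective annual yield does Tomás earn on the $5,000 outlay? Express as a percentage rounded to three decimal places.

2.777%

Value after one year: 4,920 × (1 + 0.044/2)^2 = 4,920 × 1.044484 = $5,138.86.
Effective yield on the $5,000 outlay: 5,138.86 / 5,000 − 1 = 0.027772 = 2.777%.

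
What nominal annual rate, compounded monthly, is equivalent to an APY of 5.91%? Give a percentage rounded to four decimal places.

(1 + r/12)^12 − 1 = 0.0591, so 1 + r/12 = 1.0591^(1/12).
r/12 = 0.004796, so r = 0.057557 = 5.7557%.

5.7557%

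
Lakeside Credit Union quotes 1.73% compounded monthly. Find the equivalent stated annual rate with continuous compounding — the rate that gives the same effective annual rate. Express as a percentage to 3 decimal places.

EAR = (1 + 0.0173/12)^12 − 1 = 0.017438.
Equivalent continuous rate: r = ln(1 + 0.017438) = 0.017288 = 1.729%.

1.729%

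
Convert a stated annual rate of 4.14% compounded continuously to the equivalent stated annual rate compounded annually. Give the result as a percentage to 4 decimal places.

EAR under continuous compounding: e^0.0414 − 1 = 0.042269.
Compounded annually, the equivalent nominal rate is the EAR itself: 4.2269%.

4.2269%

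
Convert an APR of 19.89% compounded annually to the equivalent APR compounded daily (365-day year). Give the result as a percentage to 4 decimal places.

Compounded annually, EAR = nominal = 0.198900.
Solve (1 + r/365)^365 = 1.198900: r/365 = 1.198900^(1/365) − 1 = 0.000497, so r = 0.181450 = 18.1450%.

18.1450%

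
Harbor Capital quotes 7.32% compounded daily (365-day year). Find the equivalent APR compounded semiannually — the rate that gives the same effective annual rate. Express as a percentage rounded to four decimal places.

EAR = (1 + 0.0732/365)^365 − 1 = 0.075938.
Solve (1 + r/2)^2 = 1.075938: r/2 = 1.075938^(1/2) − 1 = 0.037274, so r = 0.074548 = 7.4548%.

7.4548%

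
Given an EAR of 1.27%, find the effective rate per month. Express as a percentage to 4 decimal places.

0.1052%

The per-month rate i satisfies (1 + i)^12 = 1 + 0.0127.
i = 1.0127^(1/12) − 1 = 0.0010522 = 0.1052%.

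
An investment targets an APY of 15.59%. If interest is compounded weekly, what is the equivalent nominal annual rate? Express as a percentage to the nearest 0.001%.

14.508%

(1 + r/52)^52 − 1 = 0.1559, so 1 + r/52 = 1.1559^(1/52).
r/52 = 0.002790, so r = 0.145081 = 14.508%.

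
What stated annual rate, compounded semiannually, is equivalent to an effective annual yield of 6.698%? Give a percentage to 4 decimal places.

6.5894%

(1 + r/2)^2 − 1 = 0.06698, so 1 + r/2 = 1.06698^(1/2).
r/2 = 0.032947, so r = 0.065894 = 6.5894%.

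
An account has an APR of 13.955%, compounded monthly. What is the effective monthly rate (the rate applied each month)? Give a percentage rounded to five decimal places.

With a nominal annual rate compounded monthly, the periodic rate is the nominal rate divided by 12.
i = 0.13955 / 12 = 0.0116292 = 1.16292%.

1.16292%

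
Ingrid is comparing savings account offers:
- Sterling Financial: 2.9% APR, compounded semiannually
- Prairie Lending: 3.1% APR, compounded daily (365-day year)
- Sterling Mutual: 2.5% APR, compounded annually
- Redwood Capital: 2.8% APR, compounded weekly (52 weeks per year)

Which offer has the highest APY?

Sterling Financial: (1 + 0.029/2)^2 − 1 = 2.921%
Prairie Lending: (1 + 0.031/365)^365 − 1 = 3.148%
Sterling Mutual: compounded annually, EAR = 2.500%
Redwood Capital: (1 + 0.028/52)^52 − 1 = 2.839%
The highest effective annual rate is Prairie Lending at 3.148%.

Prairie Lending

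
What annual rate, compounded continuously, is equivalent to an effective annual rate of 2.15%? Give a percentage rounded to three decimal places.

2.127%

Continuous: nominal r satisfies e^r − 1 = 0.0215.
r = ln(1 + 0.0215) = ln(1.0215) = 0.021272 = 2.127%.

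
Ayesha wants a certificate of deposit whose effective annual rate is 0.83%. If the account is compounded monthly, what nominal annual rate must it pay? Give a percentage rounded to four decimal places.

0.8269%

(1 + r/12)^12 − 1 = 0.0083, so 1 + r/12 = 1.0083^(1/12).
r/12 = 0.000689, so r = 0.008269 = 0.8269%.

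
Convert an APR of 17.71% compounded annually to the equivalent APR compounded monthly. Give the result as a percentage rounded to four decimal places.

16.4167%

Compounded annually, EAR = nominal = 0.177100.
Solve (1 + r/12)^12 = 1.177100: r/12 = 1.177100^(1/12) − 1 = 0.013681, so r = 0.164167 = 16.4167%.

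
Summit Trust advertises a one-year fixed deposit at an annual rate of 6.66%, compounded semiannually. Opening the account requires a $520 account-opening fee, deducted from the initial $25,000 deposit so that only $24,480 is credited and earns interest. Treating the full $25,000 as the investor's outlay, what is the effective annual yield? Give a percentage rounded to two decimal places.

4.55%

Value after one year: 24,480 × (1 + 0.0666/2)^2 = 24,480 × 1.067709 = $26,137.51.
Effective yield on the $25,000 outlay: 26,137.51 / 25,000 − 1 = 0.045501 = 4.55%.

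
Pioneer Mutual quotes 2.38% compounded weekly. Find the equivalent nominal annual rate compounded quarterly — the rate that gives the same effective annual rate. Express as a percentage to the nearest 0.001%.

2.387%

EAR = (1 + 0.0238/52)^52 − 1 = 0.024080.
Solve (1 + r/4)^4 = 1.024080: r/4 = 1.024080^(1/4) − 1 = 0.005966, so r = 0.023865 = 2.387%.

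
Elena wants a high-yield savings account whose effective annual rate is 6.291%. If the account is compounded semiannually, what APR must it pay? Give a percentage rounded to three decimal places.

6.195%

(1 + r/2)^2 − 1 = 0.06291, so 1 + r/2 = 1.06291^(1/2).
r/2 = 0.030975, so r = 0.061951 = 6.195%.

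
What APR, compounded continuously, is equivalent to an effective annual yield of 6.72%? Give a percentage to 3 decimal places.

Continuous: nominal r satisfies e^r − 1 = 0.0672.
r = ln(1 + 0.0672) = ln(1.0672) = 0.065038 = 6.504%.

6.504%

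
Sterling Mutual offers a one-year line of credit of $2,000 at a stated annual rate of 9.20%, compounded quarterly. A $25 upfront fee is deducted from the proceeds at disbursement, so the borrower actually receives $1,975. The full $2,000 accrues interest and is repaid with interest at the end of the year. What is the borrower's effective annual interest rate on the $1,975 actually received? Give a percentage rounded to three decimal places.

Amount owed after one year: 2,000 × (1 + 0.0920/4)^4 = 2,000 × 1.095223 = $2,190.45.
Effective rate on net proceeds: 2,190.45 / 1,975 − 1 = 0.109087 = 10.909%.

10.909%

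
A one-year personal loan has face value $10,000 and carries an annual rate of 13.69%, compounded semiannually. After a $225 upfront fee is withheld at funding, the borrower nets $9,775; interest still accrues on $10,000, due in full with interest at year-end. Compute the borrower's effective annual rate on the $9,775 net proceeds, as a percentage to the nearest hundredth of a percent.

16.79%

Amount owed after one year: 10,000 × (1 + 0.1369/2)^2 = 10,000 × 1.141585 = $11,415.85.
Effective rate on net proceeds: 11,415.85 / 9,775 − 1 = 0.167862 = 16.79%.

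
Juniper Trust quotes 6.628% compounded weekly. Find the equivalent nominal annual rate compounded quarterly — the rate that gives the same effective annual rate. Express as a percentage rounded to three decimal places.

6.679%

EAR = (1 + 0.06628/52)^52 − 1 = 0.068481.
Solve (1 + r/4)^4 = 1.068481: r/4 = 1.068481^(1/4) − 1 = 0.016697, so r = 0.066789 = 6.679%.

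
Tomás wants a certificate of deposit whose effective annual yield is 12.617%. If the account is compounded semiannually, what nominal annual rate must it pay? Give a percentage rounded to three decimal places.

(1 + r/2)^2 − 1 = 0.12617, so 1 + r/2 = 1.12617^(1/2).
r/2 = 0.061212, so r = 0.122423 = 12.242%.

12.242%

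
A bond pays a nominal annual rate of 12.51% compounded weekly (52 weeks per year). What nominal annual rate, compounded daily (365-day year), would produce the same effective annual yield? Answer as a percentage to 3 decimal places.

12.497%

EAR = (1 + 0.1251/52)^52 − 1 = 0.133092.
Solve (1 + r/365)^365 = 1.133092: r/365 = 1.133092^(1/365) − 1 = 0.000342, so r = 0.124971 = 12.497%.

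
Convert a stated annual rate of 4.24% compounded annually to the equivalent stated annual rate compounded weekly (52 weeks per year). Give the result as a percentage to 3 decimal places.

4.154%

Compounded annually, EAR = nominal = 0.042400.
Solve (1 + r/52)^52 = 1.042400: r/52 = 1.042400^(1/52) − 1 = 0.000799, so r = 0.041542 = 4.154%.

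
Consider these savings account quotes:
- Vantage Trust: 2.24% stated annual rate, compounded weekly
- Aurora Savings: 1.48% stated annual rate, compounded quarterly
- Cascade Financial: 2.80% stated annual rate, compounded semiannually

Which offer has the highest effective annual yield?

Cascade Financial

Vantage Trust: (1 + 0.0224/52)^52 − 1 = 2.265%
Aurora Savings: (1 + 0.0148/4)^4 − 1 = 1.488%
Cascade Financial: (1 + 0.0280/2)^2 − 1 = 2.820%
The highest effective annual rate is Cascade Financial at 2.820%.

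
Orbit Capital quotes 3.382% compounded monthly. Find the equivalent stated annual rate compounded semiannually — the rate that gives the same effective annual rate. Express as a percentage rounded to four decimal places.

3.4059%

EAR = (1 + 0.03382/12)^12 − 1 = 0.034349.
Solve (1 + r/2)^2 = 1.034349: r/2 = 1.034349^(1/2) − 1 = 0.017030, so r = 0.034059 = 3.4059%.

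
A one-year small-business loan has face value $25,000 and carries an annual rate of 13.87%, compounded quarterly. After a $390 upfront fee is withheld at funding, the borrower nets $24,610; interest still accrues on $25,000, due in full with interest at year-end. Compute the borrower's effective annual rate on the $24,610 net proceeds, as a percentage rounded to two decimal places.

Amount owed after one year: 25,000 × (1 + 0.1387/4)^4 = 25,000 × 1.146082 = $28,652.06.
Effective rate on net proceeds: 28,652.06 / 24,610 − 1 = 0.164245 = 16.42%.

16.42%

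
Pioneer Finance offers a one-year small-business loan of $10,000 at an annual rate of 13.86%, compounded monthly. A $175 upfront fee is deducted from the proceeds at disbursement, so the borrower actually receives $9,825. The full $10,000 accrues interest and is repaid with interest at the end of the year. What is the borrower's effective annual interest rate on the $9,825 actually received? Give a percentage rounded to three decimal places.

Amount owed after one year: 10,000 × (1 + 0.1386/12)^12 = 10,000 × 1.147753 = $11,477.53.
Effective rate on net proceeds: 11,477.53 / 9,825 − 1 = 0.168196 = 16.820%.

16.820%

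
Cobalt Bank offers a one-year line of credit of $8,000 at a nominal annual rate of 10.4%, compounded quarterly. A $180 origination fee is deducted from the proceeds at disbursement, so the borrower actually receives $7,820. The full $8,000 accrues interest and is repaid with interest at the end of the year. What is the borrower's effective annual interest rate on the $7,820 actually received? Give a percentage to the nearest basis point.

13.36%

Amount owed after one year: 8,000 × (1 + 0.104/4)^4 = 8,000 × 1.108127 = $8,865.01.
Effective rate on net proceeds: 8,865.01 / 7,820 − 1 = 0.133634 = 13.36%.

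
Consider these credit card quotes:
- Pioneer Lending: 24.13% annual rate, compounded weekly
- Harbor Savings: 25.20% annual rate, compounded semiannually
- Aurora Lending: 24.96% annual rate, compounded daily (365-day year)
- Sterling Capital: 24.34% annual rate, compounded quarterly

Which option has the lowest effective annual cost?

Sterling Capital

Pioneer Lending: (1 + 0.2413/52)^52 − 1 = 27.219%
Harbor Savings: (1 + 0.2520/2)^2 − 1 = 26.788%
Aurora Lending: (1 + 0.2496/365)^365 − 1 = 28.340%
Sterling Capital: (1 + 0.2434/4)^4 − 1 = 26.653%
The lowest effective annual rate is Sterling Capital at 26.653%.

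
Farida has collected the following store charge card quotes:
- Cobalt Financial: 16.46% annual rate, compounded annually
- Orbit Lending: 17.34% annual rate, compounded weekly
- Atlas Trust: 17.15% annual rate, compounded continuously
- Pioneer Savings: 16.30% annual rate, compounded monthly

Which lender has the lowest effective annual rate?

Cobalt Financial: compounded annually, EAR = 16.460%
Orbit Lending: (1 + 0.1734/52)^52 − 1 = 18.900%
Atlas Trust: e^0.1715 − 1 = 18.708%
Pioneer Savings: (1 + 0.1630/12)^12 − 1 = 17.575%
The lowest effective annual rate is Cobalt Financial at 16.460%.

Cobalt Financial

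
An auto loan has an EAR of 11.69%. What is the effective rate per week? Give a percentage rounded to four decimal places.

0.2128%

The per-week rate i satisfies (1 + i)^52 = 1 + 0.1169.
i = 1.1169^(1/52) − 1 = 0.0021284 = 0.2128%.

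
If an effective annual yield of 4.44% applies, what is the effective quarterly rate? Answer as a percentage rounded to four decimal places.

1.0920%

The per-quarter rate i satisfies (1 + i)^4 = 1 + 0.0444.
i = 1.0444^(1/4) − 1 = 0.0109198 = 1.0920%.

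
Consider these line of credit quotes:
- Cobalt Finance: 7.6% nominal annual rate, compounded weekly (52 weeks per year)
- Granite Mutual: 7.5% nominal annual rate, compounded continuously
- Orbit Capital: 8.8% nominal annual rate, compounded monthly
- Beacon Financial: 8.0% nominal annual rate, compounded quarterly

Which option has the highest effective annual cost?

Orbit Capital

Cobalt Finance: (1 + 0.076/52)^52 − 1 = 7.890%
Granite Mutual: e^0.075 − 1 = 7.788%
Orbit Capital: (1 + 0.088/12)^12 − 1 = 9.164%
Beacon Financial: (1 + 0.080/4)^4 − 1 = 8.243%
The highest effective annual rate is Orbit Capital at 9.164%.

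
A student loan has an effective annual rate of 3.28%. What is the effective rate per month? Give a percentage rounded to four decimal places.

0.2693%

The per-month rate i satisfies (1 + i)^12 = 1 + 0.0328.
i = 1.0328^(1/12) − 1 = 0.0026931 = 0.2693%.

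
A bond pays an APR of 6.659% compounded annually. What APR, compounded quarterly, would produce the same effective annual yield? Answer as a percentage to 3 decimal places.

6.499%

Compounded annually, EAR = nominal = 0.066590.
Solve (1 + r/4)^4 = 1.066590: r/4 = 1.066590^(1/4) − 1 = 0.016247, so r = 0.064989 = 6.499%.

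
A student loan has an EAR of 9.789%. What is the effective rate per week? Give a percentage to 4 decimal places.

The per-week rate i satisfies (1 + i)^52 = 1 + 0.09789.
i = 1.09789^(1/52) − 1 = 0.0017976 = 0.1798%.

0.1798%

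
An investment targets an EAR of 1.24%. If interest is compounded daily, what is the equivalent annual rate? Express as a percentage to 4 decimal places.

(1 + r/365)^365 − 1 = 0.0124, so 1 + r/365 = 1.0124^(1/365).
r/365 = 0.000034, so r = 0.012324 = 1.2324%.

1.2324%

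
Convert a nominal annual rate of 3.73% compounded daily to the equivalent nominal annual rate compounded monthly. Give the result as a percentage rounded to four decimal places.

EAR = (1 + 0.0373/365)^365 − 1 = 0.038002.
Solve (1 + r/12)^12 = 1.038002: r/12 = 1.038002^(1/12) − 1 = 0.003113, so r = 0.037356 = 3.7356%.

3.7356%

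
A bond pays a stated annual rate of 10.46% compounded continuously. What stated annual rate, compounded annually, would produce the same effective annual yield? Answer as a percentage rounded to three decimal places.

EAR under continuous compounding: e^0.1046 − 1 = 0.110266.
Compounded annually, the equivalent nominal rate is the EAR itself: 11.027%.

11.027%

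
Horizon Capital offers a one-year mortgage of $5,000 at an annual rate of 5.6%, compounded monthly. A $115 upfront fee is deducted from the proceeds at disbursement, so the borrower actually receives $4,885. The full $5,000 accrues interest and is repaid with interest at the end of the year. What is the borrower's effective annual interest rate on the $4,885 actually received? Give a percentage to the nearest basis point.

8.24%

Amount owed after one year: 5,000 × (1 + 0.056/12)^12 = 5,000 × 1.057460 = $5,287.30.
Effective rate on net proceeds: 5,287.30 / 4,885 − 1 = 0.082354 = 8.24%.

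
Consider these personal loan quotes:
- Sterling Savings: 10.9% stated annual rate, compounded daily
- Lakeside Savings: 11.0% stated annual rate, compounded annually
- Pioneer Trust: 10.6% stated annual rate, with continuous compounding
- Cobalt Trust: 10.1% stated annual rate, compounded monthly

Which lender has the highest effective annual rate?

Sterling Savings: (1 + 0.109/365)^365 − 1 = 11.514%
Lakeside Savings: compounded annually, EAR = 11.000%
Pioneer Trust: e^0.106 − 1 = 11.182%
Cobalt Trust: (1 + 0.101/12)^12 − 1 = 10.581%
The highest effective annual rate is Sterling Savings at 11.514%.

Sterling Savings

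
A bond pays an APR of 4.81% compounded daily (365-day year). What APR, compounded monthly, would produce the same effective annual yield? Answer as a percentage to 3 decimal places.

4.819%

EAR = (1 + 0.0481/365)^365 − 1 = 0.049272.
Solve (1 + r/12)^12 = 1.049272: r/12 = 1.049272^(1/12) − 1 = 0.004016, so r = 0.048193 = 4.819%.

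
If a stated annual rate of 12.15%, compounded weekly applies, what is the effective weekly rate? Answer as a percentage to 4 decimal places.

0.2337%

With a nominal annual rate compounded weekly, the periodic rate is the nominal rate divided by 52.
i = 0.1215 / 52 = 0.0023365 = 0.2337%.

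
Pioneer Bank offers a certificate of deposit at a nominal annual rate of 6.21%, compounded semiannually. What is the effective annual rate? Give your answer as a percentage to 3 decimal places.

6.306%

EAR = (1 + 0.0621/2)^2 − 1.
= (1 + 0.031050)^2 − 1 = 1.063064 − 1 = 6.306%.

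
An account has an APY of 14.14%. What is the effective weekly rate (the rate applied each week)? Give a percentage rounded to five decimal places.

The per-week rate i satisfies (1 + i)^52 = 1 + 0.1414.
i = 1.1414^(1/52) − 1 = 0.0025466 = 0.25466%.

0.25466%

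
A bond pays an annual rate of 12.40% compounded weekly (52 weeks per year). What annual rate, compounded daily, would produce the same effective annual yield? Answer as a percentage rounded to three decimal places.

12.387%

EAR = (1 + 0.1240/52)^52 − 1 = 0.131849.
Solve (1 + r/365)^365 = 1.131849: r/365 = 1.131849^(1/365) − 1 = 0.000339, so r = 0.123873 = 12.387%.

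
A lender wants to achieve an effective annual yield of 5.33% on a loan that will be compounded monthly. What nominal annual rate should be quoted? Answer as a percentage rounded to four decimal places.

5.2041%

(1 + r/12)^12 − 1 = 0.0533, so 1 + r/12 = 1.0533^(1/12).
r/12 = 0.004337, so r = 0.052041 = 5.2041%.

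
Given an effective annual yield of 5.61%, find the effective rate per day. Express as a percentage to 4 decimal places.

0.0150%

The per-day rate i satisfies (1 + i)^365 = 1 + 0.0561.
i = 1.0561^(1/365) − 1 = 0.0001496 = 0.0150%.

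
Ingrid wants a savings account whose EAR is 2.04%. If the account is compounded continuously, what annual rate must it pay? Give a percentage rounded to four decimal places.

2.0195%

Continuous: nominal r satisfies e^r − 1 = 0.0204.
r = ln(1 + 0.0204) = ln(1.0204) = 0.020195 = 2.0195%.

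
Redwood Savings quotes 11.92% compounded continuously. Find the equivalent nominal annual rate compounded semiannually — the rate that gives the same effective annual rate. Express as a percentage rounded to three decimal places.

12.282%

EAR under continuous compounding: e^0.1192 − 1 = 0.126595.
Solve (1 + r/2)^2 = 1.126595: r/2 = 1.126595^(1/2) − 1 = 0.061412, so r = 0.122824 = 12.282%.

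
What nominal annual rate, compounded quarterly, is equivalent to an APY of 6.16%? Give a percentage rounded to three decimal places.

(1 + r/4)^4 − 1 = 0.0616, so 1 + r/4 = 1.0616^(1/4).
r/4 = 0.015057, so r = 0.060226 = 6.023%.

6.023%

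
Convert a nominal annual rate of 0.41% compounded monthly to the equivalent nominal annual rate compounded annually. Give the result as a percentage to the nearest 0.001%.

0.411%

EAR = (1 + 0.0041/12)^12 − 1 = 0.004108.
Compounded annually, the equivalent nominal rate is the EAR itself: 0.411%.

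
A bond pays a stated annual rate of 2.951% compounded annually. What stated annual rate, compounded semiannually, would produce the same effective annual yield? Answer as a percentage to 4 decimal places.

Compounded annually, EAR = nominal = 0.029510.
Solve (1 + r/2)^2 = 1.029510: r/2 = 1.029510^(1/2) − 1 = 0.014648, so r = 0.029295 = 2.9295%.

2.9295%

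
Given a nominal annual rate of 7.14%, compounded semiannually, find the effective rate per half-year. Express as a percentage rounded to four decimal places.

With a nominal annual rate compounded semiannually, the periodic rate is the nominal rate divided by 2.
i = 0.0714 / 2 = 0.0357000 = 3.5700%.

3.5700%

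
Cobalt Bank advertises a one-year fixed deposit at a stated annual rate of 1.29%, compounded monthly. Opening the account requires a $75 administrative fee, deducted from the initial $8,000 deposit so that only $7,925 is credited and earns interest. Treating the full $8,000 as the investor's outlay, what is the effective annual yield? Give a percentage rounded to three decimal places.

0.348%

Value after one year: 7,925 × (1 + 0.0129/12)^12 = 7,925 × 1.012977 = $8,027.84.
Effective yield on the $8,000 outlay: 8,027.84 / 8,000 − 1 = 0.003480 = 0.348%.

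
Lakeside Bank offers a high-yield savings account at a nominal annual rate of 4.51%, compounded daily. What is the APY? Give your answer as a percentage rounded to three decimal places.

4.613%

EAR = (1 + 0.0451/365)^365 − 1.
= (1 + 0.000124)^365 − 1 = 1.046130 − 1 = 4.613%.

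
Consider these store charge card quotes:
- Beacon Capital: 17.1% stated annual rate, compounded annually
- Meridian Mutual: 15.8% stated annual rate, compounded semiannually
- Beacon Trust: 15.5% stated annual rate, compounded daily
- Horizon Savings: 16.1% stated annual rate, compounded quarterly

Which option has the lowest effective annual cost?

Beacon Capital: compounded annually, EAR = 17.100%
Meridian Mutual: (1 + 0.158/2)^2 − 1 = 16.424%
Beacon Trust: (1 + 0.155/365)^365 − 1 = 16.762%
Horizon Savings: (1 + 0.161/4)^4 − 1 = 17.098%
The lowest effective annual rate is Meridian Mutual at 16.424%.

Meridian Mutual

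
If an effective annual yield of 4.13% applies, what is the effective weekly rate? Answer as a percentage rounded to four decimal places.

0.0779%

The per-week rate i satisfies (1 + i)^52 = 1 + 0.0413.
i = 1.0413^(1/52) − 1 = 0.0007786 = 0.0779%.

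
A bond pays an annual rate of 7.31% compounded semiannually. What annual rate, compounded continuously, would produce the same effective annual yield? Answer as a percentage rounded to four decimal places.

7.1796%

EAR = (1 + 0.0731/2)^2 − 1 = 0.074436.
Equivalent continuous rate: r = ln(1 + 0.074436) = 0.071796 = 7.1796%.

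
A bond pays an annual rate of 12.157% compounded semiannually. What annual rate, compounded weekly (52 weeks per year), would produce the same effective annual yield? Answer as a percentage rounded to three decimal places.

11.815%

EAR = (1 + 0.12157/2)^2 − 1 = 0.125265.
Solve (1 + r/52)^52 = 1.125265: r/52 = 1.125265^(1/52) − 1 = 0.002272, so r = 0.118152 = 11.815%.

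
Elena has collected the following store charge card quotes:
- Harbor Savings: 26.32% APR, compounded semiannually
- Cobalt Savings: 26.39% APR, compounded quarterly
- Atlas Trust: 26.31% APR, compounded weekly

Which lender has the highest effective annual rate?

Atlas Trust

Harbor Savings: (1 + 0.2632/2)^2 − 1 = 28.052%
Cobalt Savings: (1 + 0.2639/4)^4 − 1 = 29.118%
Atlas Trust: (1 + 0.2631/52)^52 − 1 = 30.009%
The highest effective annual rate is Atlas Trust at 30.009%.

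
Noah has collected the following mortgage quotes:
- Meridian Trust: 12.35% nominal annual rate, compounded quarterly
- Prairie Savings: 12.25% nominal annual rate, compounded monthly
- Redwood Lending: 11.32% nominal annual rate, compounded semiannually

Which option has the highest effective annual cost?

Prairie Savings

Meridian Trust: (1 + 0.1235/4)^4 − 1 = 12.934%
Prairie Savings: (1 + 0.1225/12)^12 − 1 = 12.962%
Redwood Lending: (1 + 0.1132/2)^2 − 1 = 11.640%
The highest effective annual rate is Prairie Savings at 12.962%.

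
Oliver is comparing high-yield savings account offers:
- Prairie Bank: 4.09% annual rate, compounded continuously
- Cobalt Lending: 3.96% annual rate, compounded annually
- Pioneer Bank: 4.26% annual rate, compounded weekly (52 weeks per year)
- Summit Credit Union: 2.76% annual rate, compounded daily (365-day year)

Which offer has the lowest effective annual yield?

Prairie Bank: e^0.0409 − 1 = 4.175%
Cobalt Lending: compounded annually, EAR = 3.960%
Pioneer Bank: (1 + 0.0426/52)^52 − 1 = 4.350%
Summit Credit Union: (1 + 0.0276/365)^365 − 1 = 2.798%
The lowest effective annual rate is Summit Credit Union at 2.798%.

Summit Credit Union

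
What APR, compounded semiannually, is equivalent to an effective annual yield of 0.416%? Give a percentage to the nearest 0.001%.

(1 + r/2)^2 − 1 = 0.00416, so 1 + r/2 = 1.00416^(1/2).
r/2 = 0.002078, so r = 0.004156 = 0.416%.

0.416%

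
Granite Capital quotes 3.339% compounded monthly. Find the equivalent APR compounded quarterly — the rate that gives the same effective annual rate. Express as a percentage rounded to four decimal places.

3.3483%

EAR = (1 + 0.03339/12)^12 − 1 = 0.033906.
Solve (1 + r/4)^4 = 1.033906: r/4 = 1.033906^(1/4) − 1 = 0.008371, so r = 0.033483 = 3.3483%.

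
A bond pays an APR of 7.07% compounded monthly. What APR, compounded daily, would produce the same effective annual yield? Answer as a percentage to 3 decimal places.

EAR = (1 + 0.0707/12)^12 − 1 = 0.073037.
Solve (1 + r/365)^365 = 1.073037: r/365 = 1.073037^(1/365) − 1 = 0.000193, so r = 0.070499 = 7.050%.

7.050%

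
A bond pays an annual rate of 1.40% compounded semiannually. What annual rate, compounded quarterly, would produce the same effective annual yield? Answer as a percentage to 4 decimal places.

EAR = (1 + 0.0140/2)^2 − 1 = 0.014049.
Solve (1 + r/4)^4 = 1.014049: r/4 = 1.014049^(1/4) − 1 = 0.003494, so r = 0.013976 = 1.3976%.

1.3976%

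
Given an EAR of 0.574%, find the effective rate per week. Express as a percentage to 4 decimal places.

The per-week rate i satisfies (1 + i)^52 = 1 + 0.00574.
i = 1.00574^(1/52) − 1 = 0.0001101 = 0.0110%.

0.0110%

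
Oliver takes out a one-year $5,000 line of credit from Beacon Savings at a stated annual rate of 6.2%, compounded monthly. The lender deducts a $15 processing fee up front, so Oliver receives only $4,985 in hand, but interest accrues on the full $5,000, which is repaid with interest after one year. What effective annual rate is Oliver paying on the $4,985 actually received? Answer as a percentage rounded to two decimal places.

6.70%

Amount owed after one year: 5,000 × (1 + 0.062/12)^12 = 5,000 × 1.063793 = $5,318.96.
Effective rate on net proceeds: 5,318.96 / 4,985 − 1 = 0.066994 = 6.70%.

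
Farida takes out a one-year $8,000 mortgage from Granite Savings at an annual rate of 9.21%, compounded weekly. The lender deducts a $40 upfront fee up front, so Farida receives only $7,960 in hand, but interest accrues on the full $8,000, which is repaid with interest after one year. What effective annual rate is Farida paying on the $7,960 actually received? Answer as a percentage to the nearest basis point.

10.19%

Amount owed after one year: 8,000 × (1 + 0.0921/52)^52 = 8,000 × 1.096385 = $8,771.08.
Effective rate on net proceeds: 8,771.08 / 7,960 − 1 = 0.101895 = 10.19%.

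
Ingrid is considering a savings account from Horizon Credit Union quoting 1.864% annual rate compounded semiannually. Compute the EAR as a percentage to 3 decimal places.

EAR = (1 + 0.01864/2)^2 − 1.
= (1 + 0.009320)^2 − 1 = 1.018727 − 1 = 1.873%.

1.873%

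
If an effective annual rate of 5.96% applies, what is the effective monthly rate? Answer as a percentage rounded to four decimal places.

The per-month rate i satisfies (1 + i)^12 = 1 + 0.0596.
i = 1.0596^(1/12) − 1 = 0.0048359 = 0.4836%.

0.4836%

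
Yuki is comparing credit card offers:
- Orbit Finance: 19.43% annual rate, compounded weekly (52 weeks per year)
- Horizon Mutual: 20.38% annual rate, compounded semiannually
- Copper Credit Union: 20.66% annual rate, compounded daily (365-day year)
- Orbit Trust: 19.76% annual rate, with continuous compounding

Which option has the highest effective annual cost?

Orbit Finance: (1 + 0.1943/52)^52 − 1 = 21.402%
Horizon Mutual: (1 + 0.2038/2)^2 − 1 = 21.418%
Copper Credit Union: (1 + 0.2066/365)^365 − 1 = 22.942%
Orbit Trust: e^0.1976 − 1 = 21.847%
The highest effective annual rate is Copper Credit Union at 22.942%.

Copper Credit Union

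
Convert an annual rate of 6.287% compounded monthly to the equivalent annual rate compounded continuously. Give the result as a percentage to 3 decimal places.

EAR = (1 + 0.06287/12)^12 − 1 = 0.064714.
Equivalent continuous rate: r = ln(1 + 0.064714) = 0.062706 = 6.271%.

6.271%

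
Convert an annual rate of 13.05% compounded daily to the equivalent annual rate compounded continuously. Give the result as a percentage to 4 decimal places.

13.0477%

EAR = (1 + 0.1305/365)^365 − 1 = 0.139371.
Equivalent continuous rate: r = ln(1 + 0.139371) = 0.130477 = 13.0477%.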